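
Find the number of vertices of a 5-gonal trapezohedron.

The n-trapezohedron (dual of the n-antiprism) has V = 2·5 + 2 = 12, E = 4·5 = 20, F = 2·5 = 10.

12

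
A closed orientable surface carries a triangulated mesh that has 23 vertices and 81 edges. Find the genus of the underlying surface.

3

Every face is a triangle and each edge borders two faces, so 3F = 2·81, giving F = 54.
χ = V − E + F = 23 − 81 + 54 = -4.
For a closed orientable surface χ = 2 − 2g, so g = (2 − (-4))/2 = 3.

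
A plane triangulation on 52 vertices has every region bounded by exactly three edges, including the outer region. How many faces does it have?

In a plane triangulation 3F = 2E and V − E + F = 2, so F = 2V − 4 = 2·52 − 4 = 100.

100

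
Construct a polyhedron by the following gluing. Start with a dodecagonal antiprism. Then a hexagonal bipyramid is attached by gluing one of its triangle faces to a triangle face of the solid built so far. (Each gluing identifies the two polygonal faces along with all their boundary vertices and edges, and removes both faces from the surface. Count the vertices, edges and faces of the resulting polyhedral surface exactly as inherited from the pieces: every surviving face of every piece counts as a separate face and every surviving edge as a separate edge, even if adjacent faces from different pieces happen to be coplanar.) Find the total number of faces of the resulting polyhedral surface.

36

A dodecagonal antiprism: V=24, E=48, F=26.
Attach a hexagonal bipyramid (V=8, E=18, F=12) along a 3-gon: merge 3 vertices and 3 edges, delete both glued faces → V=29, E=63, F=36.
Check: V − E + F = 29 − 63 + 36 = 2.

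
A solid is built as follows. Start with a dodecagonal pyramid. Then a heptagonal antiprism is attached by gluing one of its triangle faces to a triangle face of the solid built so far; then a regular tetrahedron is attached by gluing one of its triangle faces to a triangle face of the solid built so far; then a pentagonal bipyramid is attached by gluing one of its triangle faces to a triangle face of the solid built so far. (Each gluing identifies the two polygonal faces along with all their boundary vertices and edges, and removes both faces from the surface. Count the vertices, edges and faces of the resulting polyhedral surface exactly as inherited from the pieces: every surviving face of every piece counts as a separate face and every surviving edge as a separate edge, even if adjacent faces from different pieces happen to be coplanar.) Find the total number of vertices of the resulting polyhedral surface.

29

A dodecagonal pyramid: V=13, E=24, F=13.
Attach a heptagonal antiprism (V=14, E=28, F=16) along a 3-gon: merge 3 vertices and 3 edges, delete both glued faces → V=24, E=49, F=27.
Attach a regular tetrahedron (V=4, E=6, F=4) along a 3-gon: merge 3 vertices and 3 edges, delete both glued faces → V=25, E=52, F=29.
Attach a pentagonal bipyramid (V=7, E=15, F=10) along a 3-gon: merge 3 vertices and 3 edges, delete both glued faces → V=29, E=64, F=37.
Check: V − E + F = 29 − 64 + 37 = 2.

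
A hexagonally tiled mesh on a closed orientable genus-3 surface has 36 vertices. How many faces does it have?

20

χ = 2 − 2·3 = -4, and every face is a hexagon so 6F = 2E.
V − E + F = -4 with E = 6F/2 gives 36 − (6/2 − 1)·F = -4, so F = 20 and E = 60.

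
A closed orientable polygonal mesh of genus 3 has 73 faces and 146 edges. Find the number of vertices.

69

For a closed orientable surface of genus 3, χ = 2 − 2·3 = -4.
V = -4 + E − F = -4 + 146 − 73 = 69.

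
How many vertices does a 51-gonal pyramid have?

52

A pyramid on an n-gon base has one n-gon and n triangles: V = 51 + 1 = 52, E = 2·51 = 102, F = 51 + 1 = 52.
Check: V − E + F = 52 − 102 + 52 = 2.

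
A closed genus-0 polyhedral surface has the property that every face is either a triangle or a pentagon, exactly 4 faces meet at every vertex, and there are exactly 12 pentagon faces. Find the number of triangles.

Let x be the number of triangles; then F = 12 + x.
Edge–face incidences: 2E = 5·12 + 3·x = 60 + 3x.
Every vertex has degree 4, so 4V = 2E.
Euler: V − E + F = 2 ⇒ (2E)/4 − E + (12 + x) = 2.
Multiply by 8: 2·(2E) − 4·(2E) + 8·(12 + x) = 16, i.e. 96 + 8x − 2·(60 + 3x) = 16.
Collecting terms: 2x − 24 = 16, so 2x = 40, so x = 20.
Then 2E = 60 + 3·20 = 120, so E = 60, V = 2E/4 = 30, F = 12 + 20 = 32.

20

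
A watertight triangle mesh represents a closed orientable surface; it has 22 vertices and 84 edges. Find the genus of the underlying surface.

4

Every face is a triangle and each edge borders two faces, so 3F = 2·84, giving F = 56.
χ = V − E + F = 22 − 84 + 56 = -6.
For a closed orientable surface χ = 2 − 2g, so g = (2 − (-6))/2 = 4.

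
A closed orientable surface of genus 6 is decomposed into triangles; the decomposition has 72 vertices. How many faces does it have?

164

χ = 2 − 2·6 = -10, and every face is a triangle so 3F = 2E.
V − E + F = -10 with E = 3F/2 gives 72 − (3/2 − 1)·F = -10, so F = 164 and E = 246.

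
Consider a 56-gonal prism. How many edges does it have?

168

A prism on an n-gon has two n-gon bases and n rectangular sides: V = 2·56 = 112, E = 3·56 = 168, F = 56 + 2 = 58.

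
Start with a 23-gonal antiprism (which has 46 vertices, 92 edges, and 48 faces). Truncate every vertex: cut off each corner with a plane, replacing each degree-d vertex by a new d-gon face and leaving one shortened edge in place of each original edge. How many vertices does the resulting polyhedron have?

Truncation replaces each original edge-end by a new vertex, so V′ = 2E = 184.
Each original edge survives, and each old vertex of degree d contributes d new edges; summing degrees gives Σd = 2E, so E′ = E + 2E = 3E = 276.
Each original face survives and each original vertex becomes one new face: F′ = F + V = 94.

184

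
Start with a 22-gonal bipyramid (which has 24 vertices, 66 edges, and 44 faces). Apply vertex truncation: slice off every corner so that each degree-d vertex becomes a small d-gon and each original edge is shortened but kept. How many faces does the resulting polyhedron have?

68

Truncation replaces each original edge-end by a new vertex, so V′ = 2E = 132.
Each original edge survives, and each old vertex of degree d contributes d new edges; summing degrees gives Σd = 2E, so E′ = E + 2E = 3E = 198.
Each original face survives and each original vertex becomes one new face: F′ = F + V = 68.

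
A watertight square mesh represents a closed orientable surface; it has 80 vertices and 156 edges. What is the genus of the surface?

Every face is a square and each edge borders two faces, so 4F = 2·156, giving F = 78.
χ = V − E + F = 80 − 156 + 78 = 2.
For a closed orientable surface χ = 2 − 2g, so g = (2 − (2))/2 = 0.

0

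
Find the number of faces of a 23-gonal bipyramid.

46

A bipyramid over an n-gon has 2n triangular faces and n + 2 vertices: V = 23 + 2 = 25, E = 3·23 = 69, F = 2·23 = 46.
Check: V − E + F = 25 − 69 + 46 = 2.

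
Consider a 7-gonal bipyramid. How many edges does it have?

A bipyramid over an n-gon has 2n triangular faces and n + 2 vertices: V = 7 + 2 = 9, E = 3·7 = 21, F = 2·7 = 14.

21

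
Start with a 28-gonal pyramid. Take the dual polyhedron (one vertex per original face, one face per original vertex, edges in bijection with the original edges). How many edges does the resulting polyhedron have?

The base solid has V = 29, E = 56, F = 29.
The dual swaps V and F and preserves E: V′ = F = 29, E′ = E = 56, F′ = V = 29.

56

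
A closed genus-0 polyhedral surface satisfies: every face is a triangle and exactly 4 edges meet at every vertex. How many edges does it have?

12

Each face has 3 edges and each edge borders two faces, so 2E = 3F.
Each vertex has degree 4, so 4V = 2E and hence V = 3F/4.
Euler: V − E + F = 2 ⇒ (3F/4) − (3F/2) + F = 2.
Multiply by 8: (6 − 12 + 8)F = 16, i.e. 2F = 16.
So F = 8, E = 3·8/2 = 12, V = 3·8/4 = 6.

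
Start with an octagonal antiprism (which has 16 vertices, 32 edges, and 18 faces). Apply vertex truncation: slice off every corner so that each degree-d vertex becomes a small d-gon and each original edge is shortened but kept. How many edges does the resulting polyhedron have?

Truncation replaces each original edge-end by a new vertex, so V′ = 2E = 64.
Each original edge survives, and each old vertex of degree d contributes d new edges; summing degrees gives Σd = 2E, so E′ = E + 2E = 3E = 96.
Each original face survives and each original vertex becomes one new face: F′ = F + V = 34.

96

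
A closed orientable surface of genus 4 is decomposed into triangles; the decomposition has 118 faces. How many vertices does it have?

53

χ = 2 − 2·4 = -6, and every face is a triangle so 3F = 2E.
E = 3·118/2 = 177. Then V = -6 + E − F = -6 + 177 − 118 = 53.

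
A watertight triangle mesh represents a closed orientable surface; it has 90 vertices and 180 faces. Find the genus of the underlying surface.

1

Every face is a triangle, so 2E = 3·180 = 540, giving E = 270.
χ = V − E + F = 90 − 270 + 180 = 0.
For a closed orientable surface χ = 2 − 2g, so g = (2 − (0))/2 = 1.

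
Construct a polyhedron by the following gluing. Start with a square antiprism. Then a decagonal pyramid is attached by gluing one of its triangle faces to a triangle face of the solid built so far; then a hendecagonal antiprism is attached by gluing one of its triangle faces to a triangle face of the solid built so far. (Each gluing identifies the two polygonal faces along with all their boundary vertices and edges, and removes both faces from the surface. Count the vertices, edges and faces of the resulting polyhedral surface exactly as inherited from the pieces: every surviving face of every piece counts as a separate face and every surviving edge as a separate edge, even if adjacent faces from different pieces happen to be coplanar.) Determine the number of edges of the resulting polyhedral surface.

A square antiprism: V=8, E=16, F=10.
Attach a decagonal pyramid (V=11, E=20, F=11) along a 3-gon: merge 3 vertices and 3 edges, delete both glued faces → V=16, E=33, F=19.
Attach a hendecagonal antiprism (V=22, E=44, F=24) along a 3-gon: merge 3 vertices and 3 edges, delete both glued faces → V=35, E=74, F=41.
Check: V − E + F = 35 − 74 + 41 = 2.

74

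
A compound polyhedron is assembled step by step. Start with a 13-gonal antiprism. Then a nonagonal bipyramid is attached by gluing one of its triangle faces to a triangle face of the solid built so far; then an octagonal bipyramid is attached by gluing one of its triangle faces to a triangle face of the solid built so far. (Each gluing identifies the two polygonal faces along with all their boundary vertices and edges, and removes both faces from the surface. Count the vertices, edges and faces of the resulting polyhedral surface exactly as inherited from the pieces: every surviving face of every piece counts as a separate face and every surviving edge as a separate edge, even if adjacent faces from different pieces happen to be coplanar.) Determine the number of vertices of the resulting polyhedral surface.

41

A 13-gonal antiprism: V=26, E=52, F=28.
Attach a nonagonal bipyramid (V=11, E=27, F=18) along a 3-gon: merge 3 vertices and 3 edges, delete both glued faces → V=34, E=76, F=44.
Attach an octagonal bipyramid (V=10, E=24, F=16) along a 3-gon: merge 3 vertices and 3 edges, delete both glued faces → V=41, E=97, F=58.
Check: V − E + F = 41 − 97 + 58 = 2.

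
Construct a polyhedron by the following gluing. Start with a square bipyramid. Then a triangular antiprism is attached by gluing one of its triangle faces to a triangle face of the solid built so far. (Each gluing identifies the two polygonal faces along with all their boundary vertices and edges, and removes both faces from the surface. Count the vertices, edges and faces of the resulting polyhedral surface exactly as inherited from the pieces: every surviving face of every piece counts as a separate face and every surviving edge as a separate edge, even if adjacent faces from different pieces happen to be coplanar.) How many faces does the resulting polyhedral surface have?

14

A square bipyramid: V=6, E=12, F=8.
Attach a triangular antiprism (V=6, E=12, F=8) along a 3-gon: merge 3 vertices and 3 edges, delete both glued faces → V=9, E=21, F=14.
Check: V − E + F = 9 − 21 + 14 = 2.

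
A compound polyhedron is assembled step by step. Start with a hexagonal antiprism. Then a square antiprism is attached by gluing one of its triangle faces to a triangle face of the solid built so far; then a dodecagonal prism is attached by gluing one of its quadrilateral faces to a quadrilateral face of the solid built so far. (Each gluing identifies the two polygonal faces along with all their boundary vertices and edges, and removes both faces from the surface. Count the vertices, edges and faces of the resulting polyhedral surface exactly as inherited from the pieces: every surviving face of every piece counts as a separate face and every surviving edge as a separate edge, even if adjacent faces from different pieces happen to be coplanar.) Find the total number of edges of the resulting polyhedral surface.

A hexagonal antiprism: V=12, E=24, F=14.
Attach a square antiprism (V=8, E=16, F=10) along a 3-gon: merge 3 vertices and 3 edges, delete both glued faces → V=17, E=37, F=22.
Attach a dodecagonal prism (V=24, E=36, F=14) along a 4-gon: merge 4 vertices and 4 edges, delete both glued faces → V=37, E=69, F=34.
Check: V − E + F = 37 − 69 + 34 = 2.

69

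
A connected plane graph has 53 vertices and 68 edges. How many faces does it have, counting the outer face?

Euler's formula for a connected plane graph: V − E + F = 2, so F = 2 − 53 + 68 = 17.

17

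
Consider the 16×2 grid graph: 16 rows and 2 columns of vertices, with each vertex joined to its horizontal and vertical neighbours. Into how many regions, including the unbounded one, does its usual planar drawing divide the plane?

16

The grid has V = 16·2 = 32 vertices and E = 16·1 + 2·15 = 46 edges.
F = 2 − V + E = 2 − 32 + 46 = 16.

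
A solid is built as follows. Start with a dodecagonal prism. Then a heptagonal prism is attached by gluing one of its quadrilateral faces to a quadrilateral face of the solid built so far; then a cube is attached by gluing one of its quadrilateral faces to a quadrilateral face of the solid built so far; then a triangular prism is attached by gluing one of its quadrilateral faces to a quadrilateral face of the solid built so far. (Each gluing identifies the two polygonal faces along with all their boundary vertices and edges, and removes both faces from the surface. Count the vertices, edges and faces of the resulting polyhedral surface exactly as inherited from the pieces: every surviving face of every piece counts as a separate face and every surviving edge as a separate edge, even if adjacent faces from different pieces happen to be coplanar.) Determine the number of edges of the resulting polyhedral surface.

A dodecagonal prism: V=24, E=36, F=14.
Attach a heptagonal prism (V=14, E=21, F=9) along a 4-gon: merge 4 vertices and 4 edges, delete both glued faces → V=34, E=53, F=21.
Attach a cube (V=8, E=12, F=6) along a 4-gon: merge 4 vertices and 4 edges, delete both glued faces → V=38, E=61, F=25.
Attach a triangular prism (V=6, E=9, F=5) along a 4-gon: merge 4 vertices and 4 edges, delete both glued faces → V=40, E=66, F=28.
Check: V − E + F = 40 − 66 + 28 = 2.

66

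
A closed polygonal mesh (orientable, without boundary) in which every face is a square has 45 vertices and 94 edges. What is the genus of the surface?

Every face is a square and each edge borders two faces, so 4F = 2·94, giving F = 47.
χ = V − E + F = 45 − 94 + 47 = -2.
For a closed orientable surface χ = 2 − 2g, so g = (2 − (-2))/2 = 2.

2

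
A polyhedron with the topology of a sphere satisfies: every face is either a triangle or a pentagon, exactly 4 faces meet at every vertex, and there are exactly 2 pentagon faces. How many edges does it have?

Let x be the number of triangles; then F = 2 + x.
Edge–face incidences: 2E = 5·2 + 3·x = 10 + 3x.
Every vertex has degree 4, so 4V = 2E.
Euler: V − E + F = 2 ⇒ (2E)/4 − E + (2 + x) = 2.
Multiply by 8: 2·(2E) − 4·(2E) + 8·(2 + x) = 16, i.e. 16 + 8x − 2·(10 + 3x) = 16.
Collecting terms: 2x − 4 = 16, so 2x = 20, so x = 10.
Then 2E = 10 + 3·10 = 40, so E = 20, V = 2E/4 = 10, F = 2 + 10 = 12.

20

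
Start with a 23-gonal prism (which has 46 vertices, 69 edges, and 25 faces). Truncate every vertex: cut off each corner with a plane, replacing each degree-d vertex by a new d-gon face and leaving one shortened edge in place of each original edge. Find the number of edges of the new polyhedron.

207

Truncation replaces each original edge-end by a new vertex, so V′ = 2E = 138.
Each original edge survives, and each old vertex of degree d contributes d new edges; summing degrees gives Σd = 2E, so E′ = E + 2E = 3E = 207.
Each original face survives and each original vertex becomes one new face: F′ = F + V = 71.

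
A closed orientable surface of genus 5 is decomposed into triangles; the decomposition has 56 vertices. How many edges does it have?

192

χ = 2 − 2·5 = -8, and every face is a triangle so 3F = 2E.
V − E + F = -8 with E = 3F/2 gives 56 − (3/2 − 1)·F = -8, so F = 128 and E = 192.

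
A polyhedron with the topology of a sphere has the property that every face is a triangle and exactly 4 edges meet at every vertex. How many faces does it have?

8

Each face has 3 edges and each edge borders two faces, so 2E = 3F.
Each vertex has degree 4, so 4V = 2E and hence V = 3F/4.
Euler: V − E + F = 2 ⇒ (3F/4) − (3F/2) + F = 2.
Multiply by 8: (6 − 12 + 8)F = 16, i.e. 2F = 16.
So F = 8, E = 3·8/2 = 12, V = 3·8/4 = 6.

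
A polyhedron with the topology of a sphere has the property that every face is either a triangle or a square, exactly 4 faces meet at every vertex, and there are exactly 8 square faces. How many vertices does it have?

Let x be the number of triangles; then F = 8 + x.
Edge–face incidences: 2E = 4·8 + 3·x = 32 + 3x.
Every vertex has degree 4, so 4V = 2E.
Euler: V − E + F = 2 ⇒ (2E)/4 − E + (8 + x) = 2.
Multiply by 8: 2·(2E) − 4·(2E) + 8·(8 + x) = 16, i.e. 64 + 8x − 2·(32 + 3x) = 16.
Collecting terms: 2x = 16, so x = 8.
Then 2E = 32 + 3·8 = 56, so E = 28, V = 2E/4 = 14, F = 8 + 8 = 16.

14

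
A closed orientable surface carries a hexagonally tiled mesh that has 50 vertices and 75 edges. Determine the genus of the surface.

1

Every face is a hexagon and each edge borders two faces, so 6F = 2·75, giving F = 25.
χ = V − E + F = 50 − 75 + 25 = 0.
For a closed orientable surface χ = 2 − 2g, so g = (2 − (0))/2 = 1.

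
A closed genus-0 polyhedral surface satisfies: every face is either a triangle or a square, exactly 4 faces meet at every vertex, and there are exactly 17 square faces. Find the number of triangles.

Let x be the number of triangles; then F = 17 + x.
Edge–face incidences: 2E = 4·17 + 3·x = 68 + 3x.
Every vertex has degree 4, so 4V = 2E.
Euler: V − E + F = 2 ⇒ (2E)/4 − E + (17 + x) = 2.
Multiply by 8: 2·(2E) − 4·(2E) + 8·(17 + x) = 16, i.e. 136 + 8x − 2·(68 + 3x) = 16.
Collecting terms: 2x = 16, so x = 8.
Then 2E = 68 + 3·8 = 92, so E = 46, V = 2E/4 = 23, F = 17 + 8 = 25.

8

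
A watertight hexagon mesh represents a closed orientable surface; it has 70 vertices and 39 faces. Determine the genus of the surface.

Every face is a hexagon, so 2E = 6·39 = 234, giving E = 117.
χ = V − E + F = 70 − 117 + 39 = -8.
For a closed orientable surface χ = 2 − 2g, so g = (2 − (-8))/2 = 5.

5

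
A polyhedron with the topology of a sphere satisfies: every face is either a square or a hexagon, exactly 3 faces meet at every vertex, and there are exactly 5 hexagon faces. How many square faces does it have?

6

Let x be the number of squares; then F = 5 + x.
Edge–face incidences: 2E = 6·5 + 4·x = 30 + 4x.
Every vertex has degree 3, so 3V = 2E.
Euler: V − E + F = 2 ⇒ (2E)/3 − E + (5 + x) = 2.
Multiply by 6: 2·(2E) − 3·(2E) + 6·(5 + x) = 12, i.e. 30 + 6x − (30 + 4x) = 12.
Collecting terms: 2x = 12, so x = 6.
Then 2E = 30 + 4·6 = 54, so E = 27, V = 2E/3 = 18, F = 5 + 6 = 11.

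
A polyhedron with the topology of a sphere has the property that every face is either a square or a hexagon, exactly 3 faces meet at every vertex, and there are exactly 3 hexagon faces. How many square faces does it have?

6

Let x be the number of squares; then F = 3 + x.
Edge–face incidences: 2E = 6·3 + 4·x = 18 + 4x.
Every vertex has degree 3, so 3V = 2E.
Euler: V − E + F = 2 ⇒ (2E)/3 − E + (3 + x) = 2.
Multiply by 6: 2·(2E) − 3·(2E) + 6·(3 + x) = 12, i.e. 18 + 6x − (18 + 4x) = 12.
Collecting terms: 2x = 12, so x = 6.
Then 2E = 18 + 4·6 = 42, so E = 21, V = 2E/3 = 14, F = 3 + 6 = 9.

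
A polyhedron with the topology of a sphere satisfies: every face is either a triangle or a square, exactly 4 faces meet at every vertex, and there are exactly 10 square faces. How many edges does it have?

32

Let x be the number of triangles; then F = 10 + x.
Edge–face incidences: 2E = 4·10 + 3·x = 40 + 3x.
Every vertex has degree 4, so 4V = 2E.
Euler: V − E + F = 2 ⇒ (2E)/4 − E + (10 + x) = 2.
Multiply by 8: 2·(2E) − 4·(2E) + 8·(10 + x) = 16, i.e. 80 + 8x − 2·(40 + 3x) = 16.
Collecting terms: 2x = 16, so x = 8.
Then 2E = 40 + 3·8 = 64, so E = 32, V = 2E/4 = 16, F = 10 + 8 = 18.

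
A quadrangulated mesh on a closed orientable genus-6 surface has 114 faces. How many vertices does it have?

χ = 2 − 2·6 = -10, and every face is a square so 4F = 2E.
E = 4·114/2 = 228. Then V = -10 + E − F = -10 + 228 − 114 = 104.

104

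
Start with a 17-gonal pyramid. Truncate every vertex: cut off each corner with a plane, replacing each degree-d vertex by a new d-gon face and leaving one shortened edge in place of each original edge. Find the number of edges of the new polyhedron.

102

The base solid has V = 18, E = 34, F = 18.
Truncation replaces each original edge-end by a new vertex, so V′ = 2E = 68.
Each original edge survives, and each old vertex of degree d contributes d new edges; summing degrees gives Σd = 2E, so E′ = E + 2E = 3E = 102.
Each original face survives and each original vertex becomes one new face: F′ = F + V = 36.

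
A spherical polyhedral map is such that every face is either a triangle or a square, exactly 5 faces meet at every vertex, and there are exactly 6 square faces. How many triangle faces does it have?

Let x be the number of triangles; then F = 6 + x.
Edge–face incidences: 2E = 4·6 + 3·x = 24 + 3x.
Every vertex has degree 5, so 5V = 2E.
Euler: V − E + F = 2 ⇒ (2E)/5 − E + (6 + x) = 2.
Multiply by 10: 2·(2E) − 5·(2E) + 10·(6 + x) = 20, i.e. 60 + 10x − 3·(24 + 3x) = 20.
Collecting terms: x − 12 = 20, so x = 32.
Then 2E = 24 + 3·32 = 120, so E = 60, V = 2E/5 = 24, F = 6 + 32 = 38.

32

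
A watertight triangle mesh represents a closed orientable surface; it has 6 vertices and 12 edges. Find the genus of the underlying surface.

0

Every face is a triangle and each edge borders two faces, so 3F = 2·12, giving F = 8.
χ = V − E + F = 6 − 12 + 8 = 2.
For a closed orientable surface χ = 2 − 2g, so g = (2 − (2))/2 = 0.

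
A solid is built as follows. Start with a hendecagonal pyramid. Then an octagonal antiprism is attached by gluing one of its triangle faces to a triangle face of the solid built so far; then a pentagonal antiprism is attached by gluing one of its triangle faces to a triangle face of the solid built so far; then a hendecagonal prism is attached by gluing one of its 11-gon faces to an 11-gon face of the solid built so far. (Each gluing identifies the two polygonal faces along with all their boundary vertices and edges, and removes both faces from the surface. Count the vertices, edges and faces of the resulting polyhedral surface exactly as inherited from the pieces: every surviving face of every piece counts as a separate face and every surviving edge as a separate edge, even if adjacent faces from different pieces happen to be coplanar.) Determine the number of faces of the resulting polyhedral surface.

49

A hendecagonal pyramid: V=12, E=22, F=12.
Attach an octagonal antiprism (V=16, E=32, F=18) along a 3-gon: merge 3 vertices and 3 edges, delete both glued faces → V=25, E=51, F=28.
Attach a pentagonal antiprism (V=10, E=20, F=12) along a 3-gon: merge 3 vertices and 3 edges, delete both glued faces → V=32, E=68, F=38.
Attach a hendecagonal prism (V=22, E=33, F=13) along an 11-gon: merge 11 vertices and 11 edges, delete both glued faces → V=43, E=90, F=49.
Check: V − E + F = 43 − 90 + 49 = 2.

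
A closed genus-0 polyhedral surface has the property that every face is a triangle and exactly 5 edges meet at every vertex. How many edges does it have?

30

Each face has 3 edges and each edge borders two faces, so 2E = 3F.
Each vertex has degree 5, so 5V = 2E and hence V = 3F/5.
Euler: V − E + F = 2 ⇒ (3F/5) − (3F/2) + F = 2.
Multiply by 10: (6 − 15 + 10)F = 20, i.e. 1F = 20.
So F = 20, E = 3·20/2 = 30, V = 3·20/5 = 12.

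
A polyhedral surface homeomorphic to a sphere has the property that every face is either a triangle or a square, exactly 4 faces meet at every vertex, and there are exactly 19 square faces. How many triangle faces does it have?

Let x be the number of triangles; then F = 19 + x.
Edge–face incidences: 2E = 4·19 + 3·x = 76 + 3x.
Every vertex has degree 4, so 4V = 2E.
Euler: V − E + F = 2 ⇒ (2E)/4 − E + (19 + x) = 2.
Multiply by 8: 2·(2E) − 4·(2E) + 8·(19 + x) = 16, i.e. 152 + 8x − 2·(76 + 3x) = 16.
Collecting terms: 2x = 16, so x = 8.
Then 2E = 76 + 3·8 = 100, so E = 50, V = 2E/4 = 25, F = 19 + 8 = 27.

8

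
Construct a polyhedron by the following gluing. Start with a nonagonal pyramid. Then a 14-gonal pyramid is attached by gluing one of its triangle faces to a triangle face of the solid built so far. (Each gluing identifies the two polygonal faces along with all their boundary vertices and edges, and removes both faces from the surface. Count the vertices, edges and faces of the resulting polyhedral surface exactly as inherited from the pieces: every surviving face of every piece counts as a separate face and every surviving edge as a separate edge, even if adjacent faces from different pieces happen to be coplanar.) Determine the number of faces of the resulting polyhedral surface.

23

A nonagonal pyramid: V=10, E=18, F=10.
Attach a 14-gonal pyramid (V=15, E=28, F=15) along a 3-gon: merge 3 vertices and 3 edges, delete both glued faces → V=22, E=43, F=23.
Check: V − E + F = 22 − 43 + 23 = 2.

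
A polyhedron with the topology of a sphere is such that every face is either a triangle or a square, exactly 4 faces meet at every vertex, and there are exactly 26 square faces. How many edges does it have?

64

Let x be the number of triangles; then F = 26 + x.
Edge–face incidences: 2E = 4·26 + 3·x = 104 + 3x.
Every vertex has degree 4, so 4V = 2E.
Euler: V − E + F = 2 ⇒ (2E)/4 − E + (26 + x) = 2.
Multiply by 8: 2·(2E) − 4·(2E) + 8·(26 + x) = 16, i.e. 208 + 8x − 2·(104 + 3x) = 16.
Collecting terms: 2x = 16, so x = 8.
Then 2E = 104 + 3·8 = 128, so E = 64, V = 2E/4 = 32, F = 26 + 8 = 34.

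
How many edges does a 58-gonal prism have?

174

A prism on an n-gon has two n-gon bases and n rectangular sides: V = 2·58 = 116, E = 3·58 = 174, F = 58 + 2 = 60.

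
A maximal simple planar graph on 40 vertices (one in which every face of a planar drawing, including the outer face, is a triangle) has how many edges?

114

In a plane triangulation 3F = 2E and V − E + F = 2, so E = 3V − 6 = 3·40 − 6 = 114.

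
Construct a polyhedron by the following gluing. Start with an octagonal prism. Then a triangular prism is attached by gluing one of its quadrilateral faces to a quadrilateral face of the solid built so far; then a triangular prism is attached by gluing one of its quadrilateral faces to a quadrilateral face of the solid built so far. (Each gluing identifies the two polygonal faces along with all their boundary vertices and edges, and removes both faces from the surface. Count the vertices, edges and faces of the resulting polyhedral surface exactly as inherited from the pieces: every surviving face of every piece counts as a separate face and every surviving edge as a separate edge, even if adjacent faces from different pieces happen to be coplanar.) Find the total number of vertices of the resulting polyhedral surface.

An octagonal prism: V=16, E=24, F=10.
Attach a triangular prism (V=6, E=9, F=5) along a 4-gon: merge 4 vertices and 4 edges, delete both glued faces → V=18, E=29, F=13.
Attach a triangular prism (V=6, E=9, F=5) along a 4-gon: merge 4 vertices and 4 edges, delete both glued faces → V=20, E=34, F=16.
Check: V − E + F = 20 − 34 + 16 = 2.

20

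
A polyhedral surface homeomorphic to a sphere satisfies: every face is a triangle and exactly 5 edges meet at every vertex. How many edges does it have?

Each face has 3 edges and each edge borders two faces, so 2E = 3F.
Each vertex has degree 5, so 5V = 2E and hence V = 3F/5.
Euler: V − E + F = 2 ⇒ (3F/5) − (3F/2) + F = 2.
Multiply by 10: (6 − 15 + 10)F = 20, i.e. 1F = 20.
So F = 20, E = 3·20/2 = 30, V = 3·20/5 = 12.

30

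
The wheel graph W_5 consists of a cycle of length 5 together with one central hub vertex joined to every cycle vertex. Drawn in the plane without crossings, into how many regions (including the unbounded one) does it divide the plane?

W_5 has V = 5 + 1 = 6 vertices and E = 2·5 = 10 edges.
By Euler's formula F = 2 − V + E = 2 − 6 + 10 = 6.

6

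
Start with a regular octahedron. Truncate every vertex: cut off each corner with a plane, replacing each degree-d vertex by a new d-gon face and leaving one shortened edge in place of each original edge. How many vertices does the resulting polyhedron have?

The base solid has V = 6, E = 12, F = 8.
Truncation replaces each original edge-end by a new vertex, so V′ = 2E = 24.
Each original edge survives, and each old vertex of degree d contributes d new edges; summing degrees gives Σd = 2E, so E′ = E + 2E = 3E = 36.
Each original face survives and each original vertex becomes one new face: F′ = F + V = 14.

24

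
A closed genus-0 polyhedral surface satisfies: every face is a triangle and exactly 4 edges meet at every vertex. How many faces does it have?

8

Each face has 3 edges and each edge borders two faces, so 2E = 3F.
Each vertex has degree 4, so 4V = 2E and hence V = 3F/4.
Euler: V − E + F = 2 ⇒ (3F/4) − (3F/2) + F = 2.
Multiply by 8: (6 − 12 + 8)F = 16, i.e. 2F = 16.
So F = 8, E = 3·8/2 = 12, V = 3·8/4 = 6.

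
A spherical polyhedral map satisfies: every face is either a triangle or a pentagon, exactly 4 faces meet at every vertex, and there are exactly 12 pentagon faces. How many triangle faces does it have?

Let x be the number of triangles; then F = 12 + x.
Edge–face incidences: 2E = 5·12 + 3·x = 60 + 3x.
Every vertex has degree 4, so 4V = 2E.
Euler: V − E + F = 2 ⇒ (2E)/4 − E + (12 + x) = 2.
Multiply by 8: 2·(2E) − 4·(2E) + 8·(12 + x) = 16, i.e. 96 + 8x − 2·(60 + 3x) = 16.
Collecting terms: 2x − 24 = 16, so 2x = 40, so x = 20.
Then 2E = 60 + 3·20 = 120, so E = 60, V = 2E/4 = 30, F = 12 + 20 = 32.

20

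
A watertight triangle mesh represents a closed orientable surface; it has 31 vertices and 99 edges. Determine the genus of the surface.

2

Every face is a triangle and each edge borders two faces, so 3F = 2·99, giving F = 66.
χ = V − E + F = 31 − 99 + 66 = -2.
For a closed orientable surface χ = 2 − 2g, so g = (2 − (-2))/2 = 2.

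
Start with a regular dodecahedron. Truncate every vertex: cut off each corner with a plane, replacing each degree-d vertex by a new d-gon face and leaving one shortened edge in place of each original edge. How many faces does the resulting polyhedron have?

32

The base solid has V = 20, E = 30, F = 12.
Truncation replaces each original edge-end by a new vertex, so V′ = 2E = 60.
Each original edge survives, and each old vertex of degree d contributes d new edges; summing degrees gives Σd = 2E, so E′ = E + 2E = 3E = 90.
Each original face survives and each original vertex becomes one new face: F′ = F + V = 32.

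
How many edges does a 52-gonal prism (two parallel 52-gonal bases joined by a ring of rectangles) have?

A prism on an n-gon has two n-gon bases and n rectangular sides: V = 2·52 = 104, E = 3·52 = 156, F = 52 + 2 = 54.

156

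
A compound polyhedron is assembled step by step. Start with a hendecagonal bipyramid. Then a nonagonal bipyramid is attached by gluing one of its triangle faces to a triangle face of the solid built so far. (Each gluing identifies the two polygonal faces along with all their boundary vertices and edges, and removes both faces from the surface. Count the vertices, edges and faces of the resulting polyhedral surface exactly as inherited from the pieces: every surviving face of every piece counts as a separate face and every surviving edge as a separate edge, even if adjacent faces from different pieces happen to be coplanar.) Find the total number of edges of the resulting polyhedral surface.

57

A hendecagonal bipyramid: V=13, E=33, F=22.
Attach a nonagonal bipyramid (V=11, E=27, F=18) along a 3-gon: merge 3 vertices and 3 edges, delete both glued faces → V=21, E=57, F=38.
Check: V − E + F = 21 − 57 + 38 = 2.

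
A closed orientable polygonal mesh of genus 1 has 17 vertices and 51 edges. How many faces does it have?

34

For a closed orientable surface of genus 1, χ = 2 − 2·1 = 0.
F = 0 − V + E = 0 − 17 + 51 = 34.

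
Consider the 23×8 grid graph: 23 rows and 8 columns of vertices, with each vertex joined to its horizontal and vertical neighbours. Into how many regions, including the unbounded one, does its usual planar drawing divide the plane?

155

The grid has V = 23·8 = 184 vertices and E = 23·7 + 8·22 = 337 edges.
F = 2 − V + E = 2 − 184 + 337 = 155.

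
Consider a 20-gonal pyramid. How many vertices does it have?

A pyramid on an n-gon base has one n-gon and n triangles: V = 20 + 1 = 21, E = 2·20 = 40, F = 20 + 1 = 21.

21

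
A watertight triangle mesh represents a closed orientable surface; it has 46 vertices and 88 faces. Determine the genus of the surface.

0

Every face is a triangle, so 2E = 3·88 = 264, giving E = 132.
χ = V − E + F = 46 − 132 + 88 = 2.
For a closed orientable surface χ = 2 − 2g, so g = (2 − (2))/2 = 0.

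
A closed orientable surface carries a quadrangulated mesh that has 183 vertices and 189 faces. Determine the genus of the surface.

4

Every face is a square, so 2E = 4·189 = 756, giving E = 378.
χ = V − E + F = 183 − 378 + 189 = -6.
For a closed orientable surface χ = 2 − 2g, so g = (2 − (-6))/2 = 4.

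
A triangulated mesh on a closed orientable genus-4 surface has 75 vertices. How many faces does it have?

162

χ = 2 − 2·4 = -6, and every face is a triangle so 3F = 2E.
V − E + F = -6 with E = 3F/2 gives 75 − (3/2 − 1)·F = -6, so F = 162 and E = 243.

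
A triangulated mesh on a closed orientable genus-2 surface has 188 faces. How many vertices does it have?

92

χ = 2 − 2·2 = -2, and every face is a triangle so 3F = 2E.
E = 3·188/2 = 282. Then V = -2 + E − F = -2 + 282 − 188 = 92.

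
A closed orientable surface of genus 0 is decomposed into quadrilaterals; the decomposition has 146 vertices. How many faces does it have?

144

χ = 2 − 2·0 = 2, and every face is a square so 4F = 2E.
V − E + F = 2 with E = 4F/2 gives 146 − (4/2 − 1)·F = 2, so F = 144 and E = 288.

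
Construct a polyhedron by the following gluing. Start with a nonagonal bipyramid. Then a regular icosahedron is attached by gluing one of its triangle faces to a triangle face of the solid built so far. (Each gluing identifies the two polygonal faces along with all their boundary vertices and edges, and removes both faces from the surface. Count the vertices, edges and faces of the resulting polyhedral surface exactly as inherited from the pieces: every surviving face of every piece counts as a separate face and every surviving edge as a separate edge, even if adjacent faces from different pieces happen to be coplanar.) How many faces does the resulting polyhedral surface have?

36

A nonagonal bipyramid: V=11, E=27, F=18.
Attach a regular icosahedron (V=12, E=30, F=20) along a 3-gon: merge 3 vertices and 3 edges, delete both glued faces → V=20, E=54, F=36.
Check: V − E + F = 20 − 54 + 36 = 2.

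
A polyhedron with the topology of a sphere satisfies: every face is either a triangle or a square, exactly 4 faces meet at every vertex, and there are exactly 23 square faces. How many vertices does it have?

29

Let x be the number of triangles; then F = 23 + x.
Edge–face incidences: 2E = 4·23 + 3·x = 92 + 3x.
Every vertex has degree 4, so 4V = 2E.
Euler: V − E + F = 2 ⇒ (2E)/4 − E + (23 + x) = 2.
Multiply by 8: 2·(2E) − 4·(2E) + 8·(23 + x) = 16, i.e. 184 + 8x − 2·(92 + 3x) = 16.
Collecting terms: 2x = 16, so x = 8.
Then 2E = 92 + 3·8 = 116, so E = 58, V = 2E/4 = 29, F = 23 + 8 = 31.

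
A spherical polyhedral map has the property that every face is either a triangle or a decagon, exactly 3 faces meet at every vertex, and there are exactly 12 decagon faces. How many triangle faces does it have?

Let x be the number of triangles; then F = 12 + x.
Edge–face incidences: 2E = 10·12 + 3·x = 120 + 3x.
Every vertex has degree 3, so 3V = 2E.
Euler: V − E + F = 2 ⇒ (2E)/3 − E + (12 + x) = 2.
Multiply by 6: 2·(2E) − 3·(2E) + 6·(12 + x) = 12, i.e. 72 + 6x − (120 + 3x) = 12.
Collecting terms: 3x − 48 = 12, so 3x = 60, so x = 20.
Then 2E = 120 + 3·20 = 180, so E = 90, V = 2E/3 = 60, F = 12 + 20 = 32.

20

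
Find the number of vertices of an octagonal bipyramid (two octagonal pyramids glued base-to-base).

A bipyramid over an n-gon has 2n triangular faces and n + 2 vertices: V = 8 + 2 = 10, E = 3·8 = 24, F = 2·8 = 16.

10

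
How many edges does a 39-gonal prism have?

117

A prism on an n-gon has two n-gon bases and n rectangular sides: V = 2·39 = 78, E = 3·39 = 117, F = 39 + 2 = 41.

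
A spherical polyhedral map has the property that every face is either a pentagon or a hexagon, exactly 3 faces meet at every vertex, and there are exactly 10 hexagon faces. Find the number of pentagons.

Let x be the number of pentagons; then F = 10 + x.
Edge–face incidences: 2E = 6·10 + 5·x = 60 + 5x.
Every vertex has degree 3, so 3V = 2E.
Euler: V − E + F = 2 ⇒ (2E)/3 − E + (10 + x) = 2.
Multiply by 6: 2·(2E) − 3·(2E) + 6·(10 + x) = 12, i.e. 60 + 6x − (60 + 5x) = 12.
Collecting terms: x = 12.
Then 2E = 60 + 5·12 = 120, so E = 60, V = 2E/3 = 40, F = 10 + 12 = 22.

12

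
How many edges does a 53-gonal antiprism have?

An antiprism on an n-gon has two n-gon caps and 2n triangles: V = 2·53 = 106, E = 4·53 = 212, F = 2·53 + 2 = 108.
Check: V − E + F = 106 − 212 + 108 = 2.

212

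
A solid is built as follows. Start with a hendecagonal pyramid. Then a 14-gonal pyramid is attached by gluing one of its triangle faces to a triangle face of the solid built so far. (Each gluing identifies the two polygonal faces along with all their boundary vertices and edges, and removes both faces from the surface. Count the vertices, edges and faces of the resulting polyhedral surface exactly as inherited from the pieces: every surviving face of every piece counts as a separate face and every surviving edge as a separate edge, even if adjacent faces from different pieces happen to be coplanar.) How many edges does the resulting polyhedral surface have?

47

A hendecagonal pyramid: V=12, E=22, F=12.
Attach a 14-gonal pyramid (V=15, E=28, F=15) along a 3-gon: merge 3 vertices and 3 edges, delete both glued faces → V=24, E=47, F=25.
Check: V − E + F = 24 − 47 + 25 = 2.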